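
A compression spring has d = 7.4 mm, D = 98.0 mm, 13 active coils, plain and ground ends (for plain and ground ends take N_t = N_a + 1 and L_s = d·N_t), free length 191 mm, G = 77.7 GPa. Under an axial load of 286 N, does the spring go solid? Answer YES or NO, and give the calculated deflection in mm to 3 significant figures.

k = Gd⁴/(8D³N_a) = (77.7×10³)(7.4⁴)/(8·98.0³·13) = 2.3803 N/mm
N_t = 14; L_s = 7.4·14 = 103.6 mm; δ_solid = L₀ − L_s = 191 − 103.6 = 87.4 mm
δ = F/k = 286/2.3803 = 120.15 mm
δ ≥ δ_solid → spring goes solid

YES, δ = 120 mm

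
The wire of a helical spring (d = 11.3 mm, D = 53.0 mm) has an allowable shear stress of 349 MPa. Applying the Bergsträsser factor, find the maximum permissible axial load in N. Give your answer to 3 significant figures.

C = D/d = 53.0/11.3 = 4.6903
K_B = (4C+2)/(4C−3) = 20.761/15.761 = 1.3172
τ_max = K·8FD/(πd³) → F_max = τ_allow·πd³/(8DK)
F_max = 349·π·11.3³/(8·53.0·1.3172) = 1.582e+06/558.51 = 2832.6 N

2830 N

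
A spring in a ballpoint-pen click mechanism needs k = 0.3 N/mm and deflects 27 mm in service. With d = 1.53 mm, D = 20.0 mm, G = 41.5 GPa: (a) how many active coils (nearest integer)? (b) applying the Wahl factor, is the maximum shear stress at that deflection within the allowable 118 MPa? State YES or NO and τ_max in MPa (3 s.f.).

N_a = Gd⁴/(8D³k) = (41.5×10³)(1.53⁴)/(8·20.0³·0.3) = 11.84 → N_a = 12
Actual rate k = Gd⁴/(8D³·12) = 0.29611 N/mm
Working load F = kδ = 0.29611·27 = 7.995 N
C = 20.0/1.53 = 13.0719; K_W = (4C−1)/(4C−4)+0.615/C = 1.1092
τ_max = K_W·8FD/(πd³) = 1.1092·113.69 = 126.1 MPa
τ_max > 118 MPa → exceeds allowable

(a) 12 coils; (b) NO, τ_max = 126 MPa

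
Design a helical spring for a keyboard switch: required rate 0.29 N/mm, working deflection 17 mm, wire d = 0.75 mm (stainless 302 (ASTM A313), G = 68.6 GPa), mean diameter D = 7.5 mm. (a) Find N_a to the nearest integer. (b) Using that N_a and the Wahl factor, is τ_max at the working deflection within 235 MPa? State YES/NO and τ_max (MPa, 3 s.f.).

(a) 22 coils; (b) NO, τ_max = 258 MPa

N_a = Gd⁴/(8D³k) = (68.6×10³)(0.75⁴)/(8·7.5³·0.29) = 22.18 → N_a = 22
Actual rate k = Gd⁴/(8D³·22) = 0.29233 N/mm
Working load F = kδ = 0.29233·17 = 4.9696 N
C = 7.5/0.75 = 10.0000; K_W = (4C−1)/(4C−4)+0.615/C = 1.1448
τ_max = K_W·8FD/(πd³) = 1.1448·224.98 = 257.56 MPa
τ_max > 235 MPa → exceeds allowable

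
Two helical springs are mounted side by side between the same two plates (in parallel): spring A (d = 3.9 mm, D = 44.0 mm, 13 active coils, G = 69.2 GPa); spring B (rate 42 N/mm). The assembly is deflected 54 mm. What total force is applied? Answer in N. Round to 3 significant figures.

k_A = Gd⁴/(8D³N_a) = (69.2×10³)(3.9⁴)/(8·44.0³·13) = 1.8071 N/mm
Parallel: k_eq = 1.8071 + 42 = 43.807 N/mm
F = k_eq·δ = 43.807·54 = 2365.6 N

2370 N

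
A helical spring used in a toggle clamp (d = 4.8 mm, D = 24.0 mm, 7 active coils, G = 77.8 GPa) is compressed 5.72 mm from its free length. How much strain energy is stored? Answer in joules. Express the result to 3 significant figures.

k = Gd⁴/(8D³N_a) = (77.8×10³)(4.8⁴)/(8·24.0³·7) = 53.349 N/mm
U = ½kδ² = 0.5 × 53.349 × 5.72² = 872.74 N·mm = 0.87274 J

0.873 J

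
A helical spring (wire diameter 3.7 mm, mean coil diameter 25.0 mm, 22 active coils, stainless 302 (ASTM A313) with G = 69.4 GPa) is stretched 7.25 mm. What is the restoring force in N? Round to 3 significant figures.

34.3 N

k = Gd⁴/(8D³N_a) = (69.4×10³)(3.7⁴)/(8·25.0³·22) = 4.7297 N/mm
F = k·δ = 4.7297 × 7.25 = 34.29 N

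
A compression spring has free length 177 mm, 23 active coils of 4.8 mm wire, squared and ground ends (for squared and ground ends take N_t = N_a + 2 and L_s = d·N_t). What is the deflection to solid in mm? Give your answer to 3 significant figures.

N_t = 25; L_s = 4.8·25 = 120 mm
δ_solid = L₀ − L_s = 177 − 120 = 57 mm

57.0 mm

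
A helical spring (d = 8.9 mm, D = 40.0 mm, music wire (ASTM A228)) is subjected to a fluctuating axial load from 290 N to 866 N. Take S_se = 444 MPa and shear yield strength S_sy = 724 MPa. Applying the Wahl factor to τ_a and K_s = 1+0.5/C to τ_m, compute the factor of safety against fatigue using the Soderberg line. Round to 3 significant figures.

C = D/d = 40.0/8.9 = 4.4944; K_W = (4C−1)/(4C−4)+0.615/C = 1.3515; K_s = 1+0.5/C = 1.1113
F_a = (F_max−F_min)/2 = 288 N; F_m = (F_max+F_min)/2 = 578 N
τ_a = K_W·8F_aD/(πd³) = 1.3515 × 41.612 = 56.238 MPa
τ_m = K_s·8F_mD/(πd³) = 1.1113 × 83.514 = 92.805 MPa
Soderberg: 1/n_f = τ_a/S_se + τ_m/S_sy = 56.238/444 + 92.805/724 = 0.12666 + 0.12818 = 0.25484
n_f = 1/0.25484 = 3.924

3.92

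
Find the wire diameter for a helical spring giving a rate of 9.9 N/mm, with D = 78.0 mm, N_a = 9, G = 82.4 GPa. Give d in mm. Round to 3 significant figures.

d = (8D³N_a·k / G)^(1/4) = (8·78.0³·9·9.9 / (82.4×10³))^0.25
  = (4105.1)^0.25 = 8.0044 mm

8.00 mm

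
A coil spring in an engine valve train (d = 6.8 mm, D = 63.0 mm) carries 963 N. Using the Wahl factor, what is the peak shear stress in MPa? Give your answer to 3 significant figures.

Spring index C = D/d = 63.0/6.8 = 9.2647
K_W = (4C−1)/(4C−4) + 0.615/C = 36.059/33.059 + 0.0664 = 1.1571
τ₀ = 8FD/(πd³) = 8·963·63.0/(π·6.8³) = 485352/987.82 = 491.34 MPa
τ_max = K·τ₀ = 1.1571 × 491.34 = 568.54 MPa

569 MPa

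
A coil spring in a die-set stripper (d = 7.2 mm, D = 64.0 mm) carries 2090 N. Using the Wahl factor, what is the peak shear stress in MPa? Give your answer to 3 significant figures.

Spring index C = D/d = 64.0/7.2 = 8.8889
K_W = (4C−1)/(4C−4) + 0.615/C = 34.556/31.556 + 0.0692 = 1.1643
τ₀ = 8FD/(πd³) = 8·2090·64.0/(π·7.2³) = 1.07008e+06/1172.6 = 912.58 MPa
τ_max = K·τ₀ = 1.1643 × 912.58 = 1062.5 MPa

1060 MPa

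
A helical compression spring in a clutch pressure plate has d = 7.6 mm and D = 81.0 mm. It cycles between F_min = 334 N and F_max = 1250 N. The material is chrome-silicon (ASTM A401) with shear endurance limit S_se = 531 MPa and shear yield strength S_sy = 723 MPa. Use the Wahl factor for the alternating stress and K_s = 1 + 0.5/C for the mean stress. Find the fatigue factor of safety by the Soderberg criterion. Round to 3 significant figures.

1.00

C = D/d = 81.0/7.6 = 10.6579; K_W = (4C−1)/(4C−4)+0.615/C = 1.1354; K_s = 1+0.5/C = 1.0469
F_a = (F_max−F_min)/2 = 458 N; F_m = (F_max+F_min)/2 = 792 N
τ_a = K_W·8F_aD/(πd³) = 1.1354 × 215.2 = 244.33 MPa
τ_m = K_s·8F_mD/(πd³) = 1.0469 × 372.14 = 389.6 MPa
Soderberg: 1/n_f = τ_a/S_se + τ_m/S_sy = 244.33/531 + 389.6/723 = 0.46014 + 0.53887 = 0.99901
n_f = 1/0.99901 = 1.001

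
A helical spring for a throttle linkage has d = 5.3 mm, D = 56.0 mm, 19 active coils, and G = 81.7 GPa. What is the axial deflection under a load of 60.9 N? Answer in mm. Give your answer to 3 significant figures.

k = Gd⁴/(8D³N_a) = (81.7×10³)(5.3⁴)/(8·56.0³·19) = 2.415 N/mm
δ = F/k = 60.9 / 2.415 = 25.217 mm

25.2 mm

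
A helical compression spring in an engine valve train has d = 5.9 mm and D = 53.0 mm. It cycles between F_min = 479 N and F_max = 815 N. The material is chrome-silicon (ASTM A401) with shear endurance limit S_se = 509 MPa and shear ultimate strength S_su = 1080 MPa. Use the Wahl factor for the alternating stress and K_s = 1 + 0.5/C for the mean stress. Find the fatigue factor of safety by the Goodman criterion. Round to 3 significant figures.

1.50

C = D/d = 53.0/5.9 = 8.9831; K_W = (4C−1)/(4C−4)+0.615/C = 1.1624; K_s = 1+0.5/C = 1.0557
F_a = (F_max−F_min)/2 = 168 N; F_m = (F_max+F_min)/2 = 647 N
τ_a = K_W·8F_aD/(πd³) = 1.1624 × 110.4 = 128.33 MPa
τ_m = K_s·8F_mD/(πd³) = 1.0557 × 425.17 = 448.84 MPa
Goodman: 1/n_f = τ_a/S_se + τ_m/S_su = 128.33/509 + 448.84/1080 = 0.25212 + 0.41559 = 0.66771
n_f = 1/0.66771 = 1.498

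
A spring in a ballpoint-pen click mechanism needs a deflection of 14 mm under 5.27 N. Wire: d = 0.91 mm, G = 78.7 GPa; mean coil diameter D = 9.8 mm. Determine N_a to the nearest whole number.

Required rate k = F/δ = 5.27/14 = 0.37643 N/mm
N_a = Gd⁴/(8D³k) = (78.7×10³ × 0.91⁴)/(8 × 9.8³ × 0.37643)
    = 53968.5 / 2834.33 = 19.04 → 19 coils

19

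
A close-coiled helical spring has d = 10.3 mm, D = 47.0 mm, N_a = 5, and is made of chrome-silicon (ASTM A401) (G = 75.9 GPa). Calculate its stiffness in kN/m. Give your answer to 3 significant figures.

k = Gd⁴/(8D³N_a) = (75.9×10³ × 10.3⁴) / (8 × 47.0³ × 5)
  = 8.54261e+08 / 4.15292e+06 = 205.7 N/mm

206 kN/m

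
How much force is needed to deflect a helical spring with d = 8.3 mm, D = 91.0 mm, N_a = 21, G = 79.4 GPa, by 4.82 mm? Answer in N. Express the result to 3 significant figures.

14.3 N

k = Gd⁴/(8D³N_a) = (79.4×10³)(8.3⁴)/(8·91.0³·21) = 2.9765 N/mm
F = k·δ = 2.9765 × 4.82 = 14.347 N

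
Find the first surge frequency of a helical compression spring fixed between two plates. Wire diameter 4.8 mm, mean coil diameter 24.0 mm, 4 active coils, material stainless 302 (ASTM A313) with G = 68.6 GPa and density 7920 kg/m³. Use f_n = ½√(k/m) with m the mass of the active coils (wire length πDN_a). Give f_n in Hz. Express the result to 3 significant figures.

690 Hz

k = Gd⁴/(8D³N_a) = (68.6×10³)(4.8⁴)/(8·24.0³·4) = 82.32 N/mm = 82320 N/m
Wire length L = πDN_a = π·24.0·4 = 301.59 mm
m = ρ·(πd²/4)·L = 7920 × 18.096×10⁻⁶ m² × 0.30159 m = 0.043223 kg
f_n = ½√(k/m) = 0.5·√(82320/0.043223) = 0.5·√(1.9045e+06) = 690.02 Hz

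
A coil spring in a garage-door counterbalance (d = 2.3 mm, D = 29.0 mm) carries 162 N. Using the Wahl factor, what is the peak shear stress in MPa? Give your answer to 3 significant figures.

1090 MPa

Spring index C = D/d = 29.0/2.3 = 12.6087
K_W = (4C−1)/(4C−4) + 0.615/C = 49.435/46.435 + 0.0488 = 1.1134
τ₀ = 8FD/(πd³) = 8·162·29.0/(π·2.3³) = 37584/38.224 = 983.26 MPa
τ_max = K·τ₀ = 1.1134 × 983.26 = 1094.7 MPa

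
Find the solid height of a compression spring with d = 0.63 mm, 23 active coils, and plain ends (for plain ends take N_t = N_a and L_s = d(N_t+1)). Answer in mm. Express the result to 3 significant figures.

15.1 mm

plain ends: N_t = N_a = 23
L_s = d·(N_t+1) = 0.63 × 24 = 15.12 mm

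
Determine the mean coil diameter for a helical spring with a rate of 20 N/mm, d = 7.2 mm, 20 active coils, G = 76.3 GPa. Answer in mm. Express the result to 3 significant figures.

40.0 mm

D = (Gd⁴/(8N_a·k))^(1/3) = (76.3×10³·7.2⁴/(8·20·20))^(1/3)
  = (64077.4)^(1/3) = 40.0161 mm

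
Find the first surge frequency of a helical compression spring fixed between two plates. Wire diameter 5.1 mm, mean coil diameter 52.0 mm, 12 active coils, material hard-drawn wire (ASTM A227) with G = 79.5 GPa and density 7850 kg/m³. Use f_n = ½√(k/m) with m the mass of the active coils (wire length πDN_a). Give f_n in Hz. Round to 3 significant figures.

56.3 Hz

k = Gd⁴/(8D³N_a) = (79.5×10³)(5.1⁴)/(8·52.0³·12) = 3.9844 N/mm = 3984.4 N/m
Wire length L = πDN_a = π·52.0·12 = 1960.4 mm
m = ρ·(πd²/4)·L = 7850 × 20.428×10⁻⁶ m² × 1.9604 m = 0.31437 kg
f_n = ½√(k/m) = 0.5·√(3984.4/0.31437) = 0.5·√(12675) = 56.291 Hz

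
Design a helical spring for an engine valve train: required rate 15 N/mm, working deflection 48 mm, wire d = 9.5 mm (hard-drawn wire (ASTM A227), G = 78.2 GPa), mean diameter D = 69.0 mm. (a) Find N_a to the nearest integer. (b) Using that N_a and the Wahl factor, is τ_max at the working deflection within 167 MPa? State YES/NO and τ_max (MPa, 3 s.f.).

(a) 16 coils; (b) NO, τ_max = 179 MPa

N_a = Gd⁴/(8D³k) = (78.2×10³)(9.5⁴)/(8·69.0³·15) = 16.16 → N_a = 16
Actual rate k = Gd⁴/(8D³·16) = 15.148 N/mm
Working load F = kδ = 15.148·48 = 727.08 N
C = 69.0/9.5 = 7.2632; K_W = (4C−1)/(4C−4)+0.615/C = 1.2044
τ_max = K_W·8FD/(πd³) = 1.2044·149.01 = 179.47 MPa
τ_max > 167 MPa → exceeds allowable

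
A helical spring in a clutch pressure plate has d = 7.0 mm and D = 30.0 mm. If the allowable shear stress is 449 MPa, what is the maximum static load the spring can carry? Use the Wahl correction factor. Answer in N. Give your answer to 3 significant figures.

C = D/d = 30.0/7.0 = 4.2857
K_W = (4C−1)/(4C−4) + 0.615/C = 16.143/13.143 + 0.1435 = 1.3718
τ_max = K·8FD/(πd³) → F_max = τ_allow·πd³/(8DK)
F_max = 449·π·7.0³/(8·30.0·1.3718) = 4.8383e+05/329.22 = 1469.6 N

1470 N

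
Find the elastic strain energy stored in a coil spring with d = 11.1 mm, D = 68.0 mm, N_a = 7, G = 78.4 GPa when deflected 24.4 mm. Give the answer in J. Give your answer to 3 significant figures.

20.1 J

k = Gd⁴/(8D³N_a) = (78.4×10³)(11.1⁴)/(8·68.0³·7) = 67.592 N/mm
U = ½kδ² = 0.5 × 67.592 × 24.4² = 20121 N·mm = 20.121 J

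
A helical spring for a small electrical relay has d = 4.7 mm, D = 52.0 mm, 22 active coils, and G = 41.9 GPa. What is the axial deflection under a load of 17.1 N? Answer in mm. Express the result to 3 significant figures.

20.7 mm

k = Gd⁴/(8D³N_a) = (41.9×10³)(4.7⁴)/(8·52.0³·22) = 0.8262 N/mm
δ = F/k = 17.1 / 0.8262 = 20.697 mm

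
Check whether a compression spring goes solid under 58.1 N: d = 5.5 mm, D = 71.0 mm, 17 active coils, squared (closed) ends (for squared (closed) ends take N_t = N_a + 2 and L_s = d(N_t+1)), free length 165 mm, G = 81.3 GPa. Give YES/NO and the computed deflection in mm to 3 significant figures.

NO, δ = 38.0 mm

k = Gd⁴/(8D³N_a) = (81.3×10³)(5.5⁴)/(8·71.0³·17) = 1.5284 N/mm
N_t = 19; L_s = 5.5·20 = 110 mm; δ_solid = L₀ − L_s = 165 − 110 = 55 mm
δ = F/k = 58.1/1.5284 = 38.014 mm
δ < δ_solid → spring does not go solid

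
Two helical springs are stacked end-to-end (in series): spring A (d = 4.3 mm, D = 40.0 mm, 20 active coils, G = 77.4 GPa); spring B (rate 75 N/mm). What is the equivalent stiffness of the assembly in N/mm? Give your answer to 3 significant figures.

2.50 N/mm

k_A = Gd⁴/(8D³N_a) = (77.4×10³)(4.3⁴)/(8·40.0³·20) = 2.5841 N/mm
Series: 1/k_eq = 1/2.5841 + 1/75 = 0.40031; k_eq = 2.4981 N/mm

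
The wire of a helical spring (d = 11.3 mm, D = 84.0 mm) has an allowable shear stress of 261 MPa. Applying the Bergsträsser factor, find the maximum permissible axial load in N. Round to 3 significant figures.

1480 N

C = D/d = 84.0/11.3 = 7.4336
K_B = (4C+2)/(4C−3) = 31.735/26.735 = 1.1870
τ_max = K·8FD/(πd³) → F_max = τ_allow·πd³/(8DK)
F_max = 261·π·11.3³/(8·84.0·1.1870) = 1.1831e+06/797.68 = 1483.2 N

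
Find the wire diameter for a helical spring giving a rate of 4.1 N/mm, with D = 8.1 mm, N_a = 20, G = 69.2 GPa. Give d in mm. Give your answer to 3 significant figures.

d = (8D³N_a·k / G)^(1/4) = (8·8.1³·20·4.1 / (69.2×10³))^0.25
  = (5.0379)^0.25 = 1.4982 mm

1.50 mm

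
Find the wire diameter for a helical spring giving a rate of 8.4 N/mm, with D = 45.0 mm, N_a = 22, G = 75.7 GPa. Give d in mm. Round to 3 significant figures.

6.50 mm

d = (8D³N_a·k / G)^(1/4) = (8·45.0³·22·8.4 / (75.7×10³))^0.25
  = (1779.6)^0.25 = 6.4951 mm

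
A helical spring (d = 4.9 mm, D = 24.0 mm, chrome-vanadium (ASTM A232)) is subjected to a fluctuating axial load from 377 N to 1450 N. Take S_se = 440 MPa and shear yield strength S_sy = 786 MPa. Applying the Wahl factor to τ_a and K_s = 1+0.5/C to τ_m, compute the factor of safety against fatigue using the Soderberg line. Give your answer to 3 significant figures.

0.667

C = D/d = 24.0/4.9 = 4.8980; K_W = (4C−1)/(4C−4)+0.615/C = 1.3180; K_s = 1+0.5/C = 1.1021
F_a = (F_max−F_min)/2 = 536.5 N; F_m = (F_max+F_min)/2 = 913.5 N
τ_a = K_W·8F_aD/(πd³) = 1.3180 × 278.7 = 367.31 MPa
τ_m = K_s·8F_mD/(πd³) = 1.1021 × 474.54 = 522.98 MPa
Soderberg: 1/n_f = τ_a/S_se + τ_m/S_sy = 367.31/440 + 522.98/786 = 0.83481 + 0.66537 = 1.5002
n_f = 1/1.5002 = 0.6666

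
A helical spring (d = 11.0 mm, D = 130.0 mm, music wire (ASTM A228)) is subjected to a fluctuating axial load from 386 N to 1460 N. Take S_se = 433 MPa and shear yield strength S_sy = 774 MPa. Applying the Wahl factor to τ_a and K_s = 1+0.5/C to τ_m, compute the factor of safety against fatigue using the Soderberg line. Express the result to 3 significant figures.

1.53

C = D/d = 130.0/11.0 = 11.8182; K_W = (4C−1)/(4C−4)+0.615/C = 1.1214; K_s = 1+0.5/C = 1.0423
F_a = (F_max−F_min)/2 = 537 N; F_m = (F_max+F_min)/2 = 923 N
τ_a = K_W·8F_aD/(πd³) = 1.1214 × 133.56 = 149.77 MPa
τ_m = K_s·8F_mD/(πd³) = 1.0423 × 229.57 = 239.28 MPa
Soderberg: 1/n_f = τ_a/S_se + τ_m/S_sy = 149.77/433 + 239.28/774 = 0.34589 + 0.30914 = 0.65504
n_f = 1/0.65504 = 1.527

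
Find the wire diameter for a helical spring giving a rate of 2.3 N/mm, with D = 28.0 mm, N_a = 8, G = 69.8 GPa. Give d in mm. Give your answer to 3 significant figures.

d = (8D³N_a·k / G)^(1/4) = (8·28.0³·8·2.3 / (69.8×10³))^0.25
  = (46.294)^0.25 = 2.6084 mm

2.61 mm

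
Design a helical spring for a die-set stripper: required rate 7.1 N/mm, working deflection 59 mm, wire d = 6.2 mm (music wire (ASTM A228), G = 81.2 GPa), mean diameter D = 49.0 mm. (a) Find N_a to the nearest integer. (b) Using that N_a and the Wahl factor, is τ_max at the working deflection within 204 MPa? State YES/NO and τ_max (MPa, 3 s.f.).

N_a = Gd⁴/(8D³k) = (81.2×10³)(6.2⁴)/(8·49.0³·7.1) = 17.96 → N_a = 18
Actual rate k = Gd⁴/(8D³·18) = 7.0823 N/mm
Working load F = kδ = 7.0823·59 = 417.85 N
C = 49.0/6.2 = 7.9032; K_W = (4C−1)/(4C−4)+0.615/C = 1.1865
τ_max = K_W·8FD/(πd³) = 1.1865·218.77 = 259.56 MPa
τ_max > 204 MPa → exceeds allowable

(a) 18 coils; (b) NO, τ_max = 260 MPa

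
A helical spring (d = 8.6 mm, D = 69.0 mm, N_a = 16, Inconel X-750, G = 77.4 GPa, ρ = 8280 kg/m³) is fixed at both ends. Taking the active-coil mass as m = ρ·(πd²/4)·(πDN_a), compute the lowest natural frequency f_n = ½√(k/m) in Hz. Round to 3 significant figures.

k = Gd⁴/(8D³N_a) = (77.4×10³)(8.6⁴)/(8·69.0³·16) = 10.069 N/mm = 10069 N/m
Wire length L = πDN_a = π·69.0·16 = 3468.3 mm
m = ρ·(πd²/4)·L = 8280 × 58.088×10⁻⁶ m² × 3.4683 m = 1.6682 kg
f_n = ½√(k/m) = 0.5·√(10069/1.6682) = 0.5·√(6035.9) = 38.846 Hz

38.8 Hz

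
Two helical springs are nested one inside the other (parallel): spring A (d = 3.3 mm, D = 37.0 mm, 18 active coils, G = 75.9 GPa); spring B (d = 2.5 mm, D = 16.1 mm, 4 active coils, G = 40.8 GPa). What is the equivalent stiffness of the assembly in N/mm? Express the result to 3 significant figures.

13.2 N/mm

k_A = Gd⁴/(8D³N_a) = (75.9×10³)(3.3⁴)/(8·37.0³·18) = 1.234 N/mm
k_B = Gd⁴/(8D³N_a) = (40.8×10³)(2.5⁴)/(8·16.1³·4) = 11.934 N/mm
Parallel: k_eq = 1.234 + 11.934 = 13.168 N/mm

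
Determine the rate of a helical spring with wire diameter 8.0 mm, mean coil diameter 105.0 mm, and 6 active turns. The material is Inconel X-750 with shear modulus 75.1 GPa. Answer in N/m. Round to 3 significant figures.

5540 N/m

k = Gd⁴/(8D³N_a) = (75.1×10³ × 8.0⁴) / (8 × 105.0³ × 6)
  = 3.0761e+08 / 5.5566e+07 = 5.5359 N/mm = 5535.9 N/m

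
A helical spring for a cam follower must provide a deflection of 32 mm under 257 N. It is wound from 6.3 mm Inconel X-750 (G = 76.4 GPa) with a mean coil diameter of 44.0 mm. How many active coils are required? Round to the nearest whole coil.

Required rate k = F/δ = 257/32 = 8.0312 N/mm
N_a = Gd⁴/(8D³k) = (76.4×10³ × 6.3⁴)/(8 × 44.0³ × 8.0312)
    = 1.20353e+08 / 5.47307e+06 = 21.99 → 22 coils

22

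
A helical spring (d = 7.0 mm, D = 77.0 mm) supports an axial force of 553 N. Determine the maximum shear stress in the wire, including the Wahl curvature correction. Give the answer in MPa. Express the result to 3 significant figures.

358 MPa

Spring index C = D/d = 77.0/7.0 = 11.0000
K_W = (4C−1)/(4C−4) + 0.615/C = 43.000/40.000 + 0.0559 = 1.1309
τ₀ = 8FD/(πd³) = 8·553·77.0/(π·7.0³) = 340648/1077.6 = 316.13 MPa
τ_max = K·τ₀ = 1.1309 × 316.13 = 357.51 MPa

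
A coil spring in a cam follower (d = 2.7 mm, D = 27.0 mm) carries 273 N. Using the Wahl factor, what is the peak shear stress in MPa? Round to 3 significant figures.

Spring index C = D/d = 27.0/2.7 = 10.0000
K_W = (4C−1)/(4C−4) + 0.615/C = 39.000/36.000 + 0.0615 = 1.1448
τ₀ = 8FD/(πd³) = 8·273·27.0/(π·2.7³) = 58968/61.836 = 953.62 MPa
τ_max = K·τ₀ = 1.1448 × 953.62 = 1091.7 MPa

1090 MPa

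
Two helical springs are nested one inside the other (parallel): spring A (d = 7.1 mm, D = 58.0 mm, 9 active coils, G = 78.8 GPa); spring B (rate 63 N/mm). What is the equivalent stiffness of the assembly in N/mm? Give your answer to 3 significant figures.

77.3 N/mm

k_A = Gd⁴/(8D³N_a) = (78.8×10³)(7.1⁴)/(8·58.0³·9) = 14.254 N/mm
Parallel: k_eq = 14.254 + 63 = 77.254 N/mm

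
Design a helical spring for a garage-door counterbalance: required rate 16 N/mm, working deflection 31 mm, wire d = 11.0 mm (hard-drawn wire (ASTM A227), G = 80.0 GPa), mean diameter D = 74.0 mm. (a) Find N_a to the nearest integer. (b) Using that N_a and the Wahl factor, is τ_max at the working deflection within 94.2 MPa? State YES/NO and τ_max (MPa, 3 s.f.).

N_a = Gd⁴/(8D³k) = (80.0×10³)(11.0⁴)/(8·74.0³·16) = 22.58 → N_a = 23
Actual rate k = Gd⁴/(8D³·23) = 15.709 N/mm
Working load F = kδ = 15.709·31 = 486.98 N
C = 74.0/11.0 = 6.7273; K_W = (4C−1)/(4C−4)+0.615/C = 1.2224
τ_max = K_W·8FD/(πd³) = 1.2224·68.945 = 84.276 MPa
τ_max ≤ 94.2 MPa → acceptable

(a) 23 coils; (b) YES, τ_max = 84.3 MPa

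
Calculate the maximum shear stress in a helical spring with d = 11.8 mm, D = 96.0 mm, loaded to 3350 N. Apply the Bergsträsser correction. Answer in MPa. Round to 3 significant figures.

583 MPa

Spring index C = D/d = 96.0/11.8 = 8.1356
K_B = (4C+2)/(4C−3) = 34.542/29.542 = 1.1692
τ₀ = 8FD/(πd³) = 8·3350·96.0/(π·11.8³) = 2.5728e+06/5161.7 = 498.44 MPa
τ_max = K·τ₀ = 1.1692 × 498.44 = 582.8 MPa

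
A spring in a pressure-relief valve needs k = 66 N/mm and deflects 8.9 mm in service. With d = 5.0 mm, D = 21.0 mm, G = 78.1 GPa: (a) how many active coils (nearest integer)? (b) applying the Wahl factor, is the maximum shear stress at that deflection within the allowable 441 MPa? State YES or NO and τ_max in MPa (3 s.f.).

N_a = Gd⁴/(8D³k) = (78.1×10³)(5.0⁴)/(8·21.0³·66) = 9.982 → N_a = 10
Actual rate k = Gd⁴/(8D³·10) = 65.884 N/mm
Working load F = kδ = 65.884·8.9 = 586.37 N
C = 21.0/5.0 = 4.2000; K_W = (4C−1)/(4C−4)+0.615/C = 1.3808
τ_max = K_W·8FD/(πd³) = 1.3808·250.85 = 346.38 MPa
τ_max ≤ 441 MPa → acceptable

(a) 10 coils; (b) YES, τ_max = 346 MPa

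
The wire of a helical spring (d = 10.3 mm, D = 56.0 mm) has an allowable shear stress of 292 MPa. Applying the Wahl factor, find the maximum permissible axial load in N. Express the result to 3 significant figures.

1750 N

C = D/d = 56.0/10.3 = 5.4369
K_W = (4C−1)/(4C−4) + 0.615/C = 20.748/17.748 + 0.1131 = 1.2822
τ_max = K·8FD/(πd³) → F_max = τ_allow·πd³/(8DK)
F_max = 292·π·10.3³/(8·56.0·1.2822) = 1.0024e+06/574.4 = 1745.1 N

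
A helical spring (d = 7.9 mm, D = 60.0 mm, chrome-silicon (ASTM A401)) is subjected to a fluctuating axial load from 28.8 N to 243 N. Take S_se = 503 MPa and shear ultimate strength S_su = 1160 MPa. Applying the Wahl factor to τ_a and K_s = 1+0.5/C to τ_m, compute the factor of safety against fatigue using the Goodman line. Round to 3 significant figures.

8.51

C = D/d = 60.0/7.9 = 7.5949; K_W = (4C−1)/(4C−4)+0.615/C = 1.1947; K_s = 1+0.5/C = 1.0658
F_a = (F_max−F_min)/2 = 107.1 N; F_m = (F_max+F_min)/2 = 135.9 N
τ_a = K_W·8F_aD/(πd³) = 1.1947 × 33.189 = 39.651 MPa
τ_m = K_s·8F_mD/(πd³) = 1.0658 × 42.114 = 44.887 MPa
Goodman: 1/n_f = τ_a/S_se + τ_m/S_su = 39.651/503 + 44.887/1160 = 0.07883 + 0.03870 = 0.11753
n_f = 1/0.11753 = 8.509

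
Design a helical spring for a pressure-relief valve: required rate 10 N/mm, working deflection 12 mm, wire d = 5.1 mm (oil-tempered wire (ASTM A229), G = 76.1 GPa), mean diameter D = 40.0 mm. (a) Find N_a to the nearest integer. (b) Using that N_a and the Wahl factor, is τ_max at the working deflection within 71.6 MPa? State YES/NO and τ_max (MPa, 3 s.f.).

(a) 10 coils; (b) NO, τ_max = 110 MPa

N_a = Gd⁴/(8D³k) = (76.1×10³)(5.1⁴)/(8·40.0³·10) = 10.06 → N_a = 10
Actual rate k = Gd⁴/(8D³·10) = 10.055 N/mm
Working load F = kδ = 10.055·12 = 120.66 N
C = 40.0/5.1 = 7.8431; K_W = (4C−1)/(4C−4)+0.615/C = 1.1880
τ_max = K_W·8FD/(πd³) = 1.1880·92.654 = 110.07 MPa
τ_max > 71.6 MPa → exceeds allowable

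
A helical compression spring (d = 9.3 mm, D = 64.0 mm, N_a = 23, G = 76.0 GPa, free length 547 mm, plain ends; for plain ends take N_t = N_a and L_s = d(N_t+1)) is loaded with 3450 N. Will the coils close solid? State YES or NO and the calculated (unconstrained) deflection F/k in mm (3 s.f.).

k = Gd⁴/(8D³N_a) = (76.0×10³)(9.3⁴)/(8·64.0³·23) = 11.787 N/mm
N_t = 23; L_s = 9.3·24 = 223.2 mm; δ_solid = L₀ − L_s = 547 − 223.2 = 323.8 mm
δ = F/k = 3450/11.787 = 292.71 mm
δ < δ_solid → spring does not go solid

NO, δ = 293 mm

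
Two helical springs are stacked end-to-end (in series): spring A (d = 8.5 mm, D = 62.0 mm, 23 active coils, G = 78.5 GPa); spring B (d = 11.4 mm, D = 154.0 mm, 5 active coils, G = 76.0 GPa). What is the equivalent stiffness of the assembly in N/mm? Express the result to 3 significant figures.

k_A = Gd⁴/(8D³N_a) = (78.5×10³)(8.5⁴)/(8·62.0³·23) = 9.3444 N/mm
k_B = Gd⁴/(8D³N_a) = (76.0×10³)(11.4⁴)/(8·154.0³·5) = 8.7864 N/mm
Series: 1/k_eq = 1/9.3444 + 1/8.7864 = 0.22083; k_eq = 4.5284 N/mm

4.53 N/mm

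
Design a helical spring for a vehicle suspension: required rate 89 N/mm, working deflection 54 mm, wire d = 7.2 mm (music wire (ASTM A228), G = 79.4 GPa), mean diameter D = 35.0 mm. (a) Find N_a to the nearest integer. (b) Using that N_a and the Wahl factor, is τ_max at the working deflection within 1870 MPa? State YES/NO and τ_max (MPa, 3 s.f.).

N_a = Gd⁴/(8D³k) = (79.4×10³)(7.2⁴)/(8·35.0³·89) = 6.99 → N_a = 7
Actual rate k = Gd⁴/(8D³·7) = 88.871 N/mm
Working load F = kδ = 88.871·54 = 4799 N
C = 35.0/7.2 = 4.8611; K_W = (4C−1)/(4C−4)+0.615/C = 1.3208
τ_max = K_W·8FD/(πd³) = 1.3208·1145.9 = 1513.5 MPa
τ_max ≤ 1870 MPa → acceptable

(a) 7 coils; (b) YES, τ_max = 1510 MPa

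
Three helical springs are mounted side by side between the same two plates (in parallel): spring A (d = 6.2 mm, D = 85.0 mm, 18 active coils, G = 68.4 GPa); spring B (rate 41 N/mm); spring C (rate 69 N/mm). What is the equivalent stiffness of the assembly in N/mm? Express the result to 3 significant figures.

111 N/mm

k_A = Gd⁴/(8D³N_a) = (68.4×10³)(6.2⁴)/(8·85.0³·18) = 1.1429 N/mm
Parallel: k_eq = 1.1429 + 41 + 69 = 111.14 N/mm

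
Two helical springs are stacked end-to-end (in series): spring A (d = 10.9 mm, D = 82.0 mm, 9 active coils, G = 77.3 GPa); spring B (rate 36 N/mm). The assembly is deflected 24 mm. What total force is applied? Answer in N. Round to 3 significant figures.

374 N

k_A = Gd⁴/(8D³N_a) = (77.3×10³)(10.9⁴)/(8·82.0³·9) = 27.486 N/mm
Series: 1/k_eq = 1/27.486 + 1/36 = 0.06416; k_eq = 15.586 N/mm
F = k_eq·δ = 15.586·24 = 374.07 N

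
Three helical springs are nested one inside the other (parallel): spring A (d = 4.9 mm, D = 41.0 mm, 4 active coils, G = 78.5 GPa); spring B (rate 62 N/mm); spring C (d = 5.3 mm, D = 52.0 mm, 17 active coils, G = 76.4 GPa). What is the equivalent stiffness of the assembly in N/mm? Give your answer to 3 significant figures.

85.7 N/mm

k_A = Gd⁴/(8D³N_a) = (78.5×10³)(4.9⁴)/(8·41.0³·4) = 20.519 N/mm
k_C = Gd⁴/(8D³N_a) = (76.4×10³)(5.3⁴)/(8·52.0³·17) = 3.1524 N/mm
Parallel: k_eq = 20.519 + 62 + 3.1524 = 85.671 N/mm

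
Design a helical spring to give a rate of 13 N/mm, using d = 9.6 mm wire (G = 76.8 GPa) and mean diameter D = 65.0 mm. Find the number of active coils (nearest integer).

23

N_a = Gd⁴/(8D³k) = (76.8×10³ × 9.6⁴)/(8 × 65.0³ × 13)
    = 6.52298e+08 / 2.8561e+07 = 22.84 → 23 coils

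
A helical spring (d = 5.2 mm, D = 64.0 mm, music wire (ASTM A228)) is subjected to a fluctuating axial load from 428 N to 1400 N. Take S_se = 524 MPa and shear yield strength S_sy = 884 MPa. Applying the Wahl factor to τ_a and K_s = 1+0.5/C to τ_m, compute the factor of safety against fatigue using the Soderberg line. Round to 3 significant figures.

C = D/d = 64.0/5.2 = 12.3077; K_W = (4C−1)/(4C−4)+0.615/C = 1.1163; K_s = 1+0.5/C = 1.0406
F_a = (F_max−F_min)/2 = 486 N; F_m = (F_max+F_min)/2 = 914 N
τ_a = K_W·8F_aD/(πd³) = 1.1163 × 563.31 = 628.82 MPa
τ_m = K_s·8F_mD/(πd³) = 1.0406 × 1059.4 = 1102.4 MPa
Soderberg: 1/n_f = τ_a/S_se + τ_m/S_sy = 628.82/524 + 1102.4/884 = 1.20004 + 1.24709 = 2.4471
n_f = 1/2.4471 = 0.4086

0.409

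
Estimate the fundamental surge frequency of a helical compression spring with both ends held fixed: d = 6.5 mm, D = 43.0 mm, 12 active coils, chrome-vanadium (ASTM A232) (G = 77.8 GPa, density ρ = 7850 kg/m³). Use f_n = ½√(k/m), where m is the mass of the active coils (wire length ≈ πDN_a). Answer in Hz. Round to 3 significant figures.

104 Hz

k = Gd⁴/(8D³N_a) = (77.8×10³)(6.5⁴)/(8·43.0³·12) = 18.195 N/mm = 18195 N/m
Wire length L = πDN_a = π·43.0·12 = 1621.1 mm
m = ρ·(πd²/4)·L = 7850 × 33.183×10⁻⁶ m² × 1.6211 m = 0.42227 kg
f_n = ½√(k/m) = 0.5·√(18195/0.42227) = 0.5·√(43089) = 103.79 Hz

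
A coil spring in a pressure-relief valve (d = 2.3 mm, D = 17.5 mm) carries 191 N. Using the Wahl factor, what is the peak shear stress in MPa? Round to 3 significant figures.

836 MPa

Spring index C = D/d = 17.5/2.3 = 7.6087
K_W = (4C−1)/(4C−4) + 0.615/C = 29.435/26.435 + 0.0808 = 1.1943
τ₀ = 8FD/(πd³) = 8·191·17.5/(π·2.3³) = 26740/38.224 = 699.56 MPa
τ_max = K·τ₀ = 1.1943 × 699.56 = 835.5 MPa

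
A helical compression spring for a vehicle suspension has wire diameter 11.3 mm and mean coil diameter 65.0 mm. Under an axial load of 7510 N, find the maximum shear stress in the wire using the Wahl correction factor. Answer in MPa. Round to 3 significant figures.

1090 MPa

Spring index C = D/d = 65.0/11.3 = 5.7522
K_W = (4C−1)/(4C−4) + 0.615/C = 22.009/19.009 + 0.1069 = 1.2647
τ₀ = 8FD/(πd³) = 8·7510·65.0/(π·11.3³) = 3.9052e+06/4533 = 861.51 MPa
τ_max = K·τ₀ = 1.2647 × 861.51 = 1089.6 MPa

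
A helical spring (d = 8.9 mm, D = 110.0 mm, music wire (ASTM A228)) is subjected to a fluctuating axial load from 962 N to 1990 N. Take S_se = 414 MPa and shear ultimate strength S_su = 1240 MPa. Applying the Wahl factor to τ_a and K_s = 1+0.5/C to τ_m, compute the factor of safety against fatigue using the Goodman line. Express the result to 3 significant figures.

0.959

C = D/d = 110.0/8.9 = 12.3596; K_W = (4C−1)/(4C−4)+0.615/C = 1.1158; K_s = 1+0.5/C = 1.0405
F_a = (F_max−F_min)/2 = 514 N; F_m = (F_max+F_min)/2 = 1476 N
τ_a = K_W·8F_aD/(πd³) = 1.1158 × 204.23 = 227.88 MPa
τ_m = K_s·8F_mD/(πd³) = 1.0405 × 586.47 = 610.2 MPa
Goodman: 1/n_f = τ_a/S_se + τ_m/S_su = 227.88/414 + 610.2/1240 = 0.55043 + 0.49210 = 1.0425
n_f = 1/1.0425 = 0.9592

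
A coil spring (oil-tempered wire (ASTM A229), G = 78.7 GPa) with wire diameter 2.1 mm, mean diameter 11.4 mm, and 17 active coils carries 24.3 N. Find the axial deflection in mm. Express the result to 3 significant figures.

3.20 mm

k = Gd⁴/(8D³N_a) = (78.7×10³)(2.1⁴)/(8·11.4³·17) = 7.5962 N/mm
δ = F/k = 24.3 / 7.5962 = 3.199 mm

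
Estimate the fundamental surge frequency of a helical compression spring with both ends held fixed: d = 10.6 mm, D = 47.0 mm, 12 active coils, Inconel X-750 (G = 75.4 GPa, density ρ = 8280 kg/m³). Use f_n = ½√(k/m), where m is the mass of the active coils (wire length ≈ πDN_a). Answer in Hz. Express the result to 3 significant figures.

k = Gd⁴/(8D³N_a) = (75.4×10³)(10.6⁴)/(8·47.0³·12) = 95.506 N/mm = 95506 N/m
Wire length L = πDN_a = π·47.0·12 = 1771.9 mm
m = ρ·(πd²/4)·L = 8280 × 88.247×10⁻⁶ m² × 1.7719 m = 1.2947 kg
f_n = ½√(k/m) = 0.5·√(95506/1.2947) = 0.5·√(73768) = 135.8 Hz

136 Hz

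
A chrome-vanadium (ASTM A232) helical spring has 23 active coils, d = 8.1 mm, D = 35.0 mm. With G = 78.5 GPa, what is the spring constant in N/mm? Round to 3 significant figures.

k = Gd⁴/(8D³N_a) = (78.5×10³ × 8.1⁴) / (8 × 35.0³ × 23)
  = 3.37917e+08 / 7.889e+06 = 42.834 N/mm

42.8 N/mm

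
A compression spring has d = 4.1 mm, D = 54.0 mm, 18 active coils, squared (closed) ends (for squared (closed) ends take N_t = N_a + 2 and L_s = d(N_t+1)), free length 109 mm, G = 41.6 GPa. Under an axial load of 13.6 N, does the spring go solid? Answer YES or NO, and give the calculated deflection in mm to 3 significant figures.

YES, δ = 26.2 mm

k = Gd⁴/(8D³N_a) = (41.6×10³)(4.1⁴)/(8·54.0³·18) = 0.51842 N/mm
N_t = 20; L_s = 4.1·21 = 86.1 mm; δ_solid = L₀ − L_s = 109 − 86.1 = 22.9 mm
δ = F/k = 13.6/0.51842 = 26.233 mm
δ ≥ δ_solid → spring goes solid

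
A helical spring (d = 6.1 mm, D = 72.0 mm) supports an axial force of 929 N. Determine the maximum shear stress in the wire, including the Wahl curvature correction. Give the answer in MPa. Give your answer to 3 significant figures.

842 MPa

Spring index C = D/d = 72.0/6.1 = 11.8033
K_W = (4C−1)/(4C−4) + 0.615/C = 46.213/43.213 + 0.0521 = 1.1215
τ₀ = 8FD/(πd³) = 8·929·72.0/(π·6.1³) = 535104/713.08 = 750.41 MPa
τ_max = K·τ₀ = 1.1215 × 750.41 = 841.61 MPa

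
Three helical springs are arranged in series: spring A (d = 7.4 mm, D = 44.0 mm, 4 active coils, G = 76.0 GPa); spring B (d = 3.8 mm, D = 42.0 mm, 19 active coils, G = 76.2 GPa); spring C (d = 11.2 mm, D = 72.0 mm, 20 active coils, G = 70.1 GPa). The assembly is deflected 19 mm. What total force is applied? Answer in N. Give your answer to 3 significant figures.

k_A = Gd⁴/(8D³N_a) = (76.0×10³)(7.4⁴)/(8·44.0³·4) = 83.605 N/mm
k_B = Gd⁴/(8D³N_a) = (76.2×10³)(3.8⁴)/(8·42.0³·19) = 1.4109 N/mm
k_C = Gd⁴/(8D³N_a) = (70.1×10³)(11.2⁴)/(8·72.0³·20) = 18.47 N/mm
Series: 1/k_eq = 1/83.605 + 1/1.4109 + 1/18.47 = 0.77487; k_eq = 1.2905 N/mm
F = k_eq·δ = 1.2905·19 = 24.52 N

24.5 N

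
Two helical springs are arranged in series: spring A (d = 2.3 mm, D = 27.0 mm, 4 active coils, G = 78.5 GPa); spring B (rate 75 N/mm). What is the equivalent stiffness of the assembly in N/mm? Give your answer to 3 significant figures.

3.33 N/mm

k_A = Gd⁴/(8D³N_a) = (78.5×10³)(2.3⁴)/(8·27.0³·4) = 3.4877 N/mm
Series: 1/k_eq = 1/3.4877 + 1/75 = 0.30005; k_eq = 3.3327 N/mm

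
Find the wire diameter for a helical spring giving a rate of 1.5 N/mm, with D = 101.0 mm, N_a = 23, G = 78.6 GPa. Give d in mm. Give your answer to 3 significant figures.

7.76 mm

d = (8D³N_a·k / G)^(1/4) = (8·101.0³·23·1.5 / (78.6×10³))^0.25
  = (3617.9)^0.25 = 7.7556 mm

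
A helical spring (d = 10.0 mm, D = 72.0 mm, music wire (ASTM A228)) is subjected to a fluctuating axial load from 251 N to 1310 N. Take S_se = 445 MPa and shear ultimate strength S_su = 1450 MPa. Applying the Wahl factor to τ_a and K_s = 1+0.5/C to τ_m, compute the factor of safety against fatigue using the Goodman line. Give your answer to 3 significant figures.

2.71

C = D/d = 72.0/10.0 = 7.2000; K_W = (4C−1)/(4C−4)+0.615/C = 1.2064; K_s = 1+0.5/C = 1.0694
F_a = (F_max−F_min)/2 = 529.5 N; F_m = (F_max+F_min)/2 = 780.5 N
τ_a = K_W·8F_aD/(πd³) = 1.2064 × 97.082 = 117.12 MPa
τ_m = K_s·8F_mD/(πd³) = 1.0694 × 143.1 = 153.04 MPa
Goodman: 1/n_f = τ_a/S_se + τ_m/S_su = 117.12/445 + 153.04/1450 = 0.26319 + 0.10554 = 0.36873
n_f = 1/0.36873 = 2.712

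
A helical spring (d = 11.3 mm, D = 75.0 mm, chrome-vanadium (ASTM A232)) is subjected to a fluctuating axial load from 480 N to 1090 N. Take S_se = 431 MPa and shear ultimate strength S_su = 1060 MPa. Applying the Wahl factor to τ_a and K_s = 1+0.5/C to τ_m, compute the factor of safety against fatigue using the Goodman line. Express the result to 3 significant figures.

C = D/d = 75.0/11.3 = 6.6372; K_W = (4C−1)/(4C−4)+0.615/C = 1.2257; K_s = 1+0.5/C = 1.0753
F_a = (F_max−F_min)/2 = 305 N; F_m = (F_max+F_min)/2 = 785 N
τ_a = K_W·8F_aD/(πd³) = 1.2257 × 40.371 = 49.483 MPa
τ_m = K_s·8F_mD/(πd³) = 1.0753 × 103.9 = 111.73 MPa
Goodman: 1/n_f = τ_a/S_se + τ_m/S_su = 49.483/431 + 111.73/1060 = 0.11481 + 0.10541 = 0.22022
n_f = 1/0.22022 = 4.541

4.54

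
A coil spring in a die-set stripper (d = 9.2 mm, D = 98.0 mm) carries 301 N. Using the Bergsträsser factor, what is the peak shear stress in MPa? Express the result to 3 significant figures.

109 MPa

Spring index C = D/d = 98.0/9.2 = 10.6522
K_B = (4C+2)/(4C−3) = 44.609/39.609 = 1.1262
τ₀ = 8FD/(πd³) = 8·301·98.0/(π·9.2³) = 235984/2446.3 = 96.465 MPa
τ_max = K·τ₀ = 1.1262 × 96.465 = 108.64 MPa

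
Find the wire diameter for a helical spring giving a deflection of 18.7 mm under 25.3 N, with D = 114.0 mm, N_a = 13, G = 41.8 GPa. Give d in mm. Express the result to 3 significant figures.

Required rate k = F/δ = 25.3/18.7 = 1.3529 N/mm
d = (8D³N_a·k / G)^(1/4) = (8·114.0³·13·1.3529 / (41.8×10³))^0.25
  = (4987.1)^0.25 = 8.4035 mm

8.40 mm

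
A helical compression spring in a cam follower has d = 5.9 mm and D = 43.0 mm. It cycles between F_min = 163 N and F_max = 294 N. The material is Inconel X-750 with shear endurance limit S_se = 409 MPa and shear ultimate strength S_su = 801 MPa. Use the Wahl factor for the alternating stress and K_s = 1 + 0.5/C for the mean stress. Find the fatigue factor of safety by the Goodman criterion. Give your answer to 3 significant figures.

3.77

C = D/d = 43.0/5.9 = 7.2881; K_W = (4C−1)/(4C−4)+0.615/C = 1.2037; K_s = 1+0.5/C = 1.0686
F_a = (F_max−F_min)/2 = 65.5 N; F_m = (F_max+F_min)/2 = 228.5 N
τ_a = K_W·8F_aD/(πd³) = 1.2037 × 34.922 = 42.034 MPa
τ_m = K_s·8F_mD/(πd³) = 1.0686 × 121.83 = 130.18 MPa
Goodman: 1/n_f = τ_a/S_se + τ_m/S_su = 42.034/409 + 130.18/801 = 0.10277 + 0.16253 = 0.2653
n_f = 1/0.2653 = 3.769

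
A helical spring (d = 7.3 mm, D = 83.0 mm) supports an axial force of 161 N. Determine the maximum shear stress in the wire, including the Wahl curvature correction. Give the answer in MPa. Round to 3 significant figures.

Spring index C = D/d = 83.0/7.3 = 11.3699
K_W = (4C−1)/(4C−4) + 0.615/C = 44.479/41.479 + 0.0541 = 1.1264
τ₀ = 8FD/(πd³) = 8·161·83.0/(π·7.3³) = 106904/1222.1 = 87.473 MPa
τ_max = K·τ₀ = 1.1264 × 87.473 = 98.531 MPa

98.5 MPa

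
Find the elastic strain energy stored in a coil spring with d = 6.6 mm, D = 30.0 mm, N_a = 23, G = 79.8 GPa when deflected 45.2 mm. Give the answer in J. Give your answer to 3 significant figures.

k = Gd⁴/(8D³N_a) = (79.8×10³)(6.6⁴)/(8·30.0³·23) = 30.479 N/mm
U = ½kδ² = 0.5 × 30.479 × 45.2² = 31135 N·mm = 31.135 J

31.1 J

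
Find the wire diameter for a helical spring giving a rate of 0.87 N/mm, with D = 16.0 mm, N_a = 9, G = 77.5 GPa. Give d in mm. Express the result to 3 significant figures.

1.35 mm

d = (8D³N_a·k / G)^(1/4) = (8·16.0³·9·0.87 / (77.5×10³))^0.25
  = (3.3106)^0.25 = 1.3489 mm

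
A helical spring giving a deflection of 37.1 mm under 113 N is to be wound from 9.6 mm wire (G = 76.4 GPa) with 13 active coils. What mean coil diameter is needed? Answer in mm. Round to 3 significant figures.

127 mm

Required rate k = F/δ = 113/37.1 = 3.0458 N/mm
D = (Gd⁴/(8N_a·k))^(1/3) = (76.4×10³·9.6⁴/(8·13·3.0458))^(1/3)
  = (2.04852e+06)^(1/3) = 127.0029 mm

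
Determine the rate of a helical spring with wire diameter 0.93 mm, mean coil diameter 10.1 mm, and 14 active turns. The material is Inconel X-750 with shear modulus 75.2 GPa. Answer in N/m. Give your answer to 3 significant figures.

487 N/m

k = Gd⁴/(8D³N_a) = (75.2×10³ × 0.93⁴) / (8 × 10.1³ × 14)
  = 56253.5 / 115394 = 0.48749 N/mm = 487.49 N/m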